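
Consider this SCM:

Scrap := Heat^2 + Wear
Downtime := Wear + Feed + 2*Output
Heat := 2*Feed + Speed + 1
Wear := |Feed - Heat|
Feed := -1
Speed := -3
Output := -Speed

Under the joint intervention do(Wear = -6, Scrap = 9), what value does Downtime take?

-1

Under do(Wear = -6, Scrap = 9), each intervened variable's structural equation is replaced by its fixed value.
Output = -Speed  [with Speed=-3]  = 3
Downtime = Wear + Feed + 2*Output  [with Wear=-6, Feed=-1, Output=3]  = -1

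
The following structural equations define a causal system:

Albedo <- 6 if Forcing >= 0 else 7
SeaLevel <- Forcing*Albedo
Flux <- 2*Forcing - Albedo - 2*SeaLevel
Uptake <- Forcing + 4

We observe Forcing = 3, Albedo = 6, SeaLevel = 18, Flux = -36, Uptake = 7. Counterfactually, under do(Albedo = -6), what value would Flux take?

48

Under do(Albedo=-6), the mechanism Albedo <- 6 if Forcing >= 0 else 7 is discarded; Albedo is fixed at -6.
SeaLevel = Forcing*Albedo  [with Forcing=3, Albedo=-6]  = -18
Flux = 2*Forcing - Albedo - 2*SeaLevel  [with Forcing=3, Albedo=-6, SeaLevel=-18]  = 48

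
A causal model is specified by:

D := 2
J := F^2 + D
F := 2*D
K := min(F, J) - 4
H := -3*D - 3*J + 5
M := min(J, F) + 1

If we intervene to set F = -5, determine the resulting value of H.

-82

Under do(F=-5), the mechanism F := 2*D is discarded; F is fixed at -5.
J = F^2 + D  [with F=-5, D=2]  = 27
H = -3*D - 3*J + 5  [with D=2, J=27]  = -82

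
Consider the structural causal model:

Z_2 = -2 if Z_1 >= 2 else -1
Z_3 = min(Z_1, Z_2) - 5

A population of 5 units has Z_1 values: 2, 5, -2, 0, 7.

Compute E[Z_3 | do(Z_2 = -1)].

-6.2

Under do(Z_2=-1), Z_2's equation is replaced by Z_2=-1 for every unit. Per-unit Z_3: -6, -6, -7, -6, -6. Mean = -6.2.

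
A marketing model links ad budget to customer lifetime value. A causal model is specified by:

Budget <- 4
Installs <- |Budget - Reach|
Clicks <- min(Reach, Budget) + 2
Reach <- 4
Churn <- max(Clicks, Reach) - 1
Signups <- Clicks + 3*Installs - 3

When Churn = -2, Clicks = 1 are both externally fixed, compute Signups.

-2

Under do(Churn = -2, Clicks = 1), each intervened variable's structural equation is replaced by its fixed value.
Installs = |Budget - Reach|  [with Budget=4, Reach=4]  = 0
Signups = Clicks + 3*Installs - 3  [with Clicks=1, Installs=0]  = -2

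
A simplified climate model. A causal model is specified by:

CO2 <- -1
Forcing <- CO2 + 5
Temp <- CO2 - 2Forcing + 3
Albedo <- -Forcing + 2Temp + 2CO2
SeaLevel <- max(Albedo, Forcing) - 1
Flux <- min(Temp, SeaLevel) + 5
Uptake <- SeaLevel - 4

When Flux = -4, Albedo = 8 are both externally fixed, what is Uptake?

Under do(Flux = -4, Albedo = 8), each intervened variable's structural equation is replaced by its fixed value.
Forcing = CO2 + 5  [with CO2=-1]  = 4
SeaLevel = max(Albedo, Forcing) - 1  [with Albedo=8, Forcing=4]  = 7
Uptake = SeaLevel - 4  [with SeaLevel=7]  = 3

3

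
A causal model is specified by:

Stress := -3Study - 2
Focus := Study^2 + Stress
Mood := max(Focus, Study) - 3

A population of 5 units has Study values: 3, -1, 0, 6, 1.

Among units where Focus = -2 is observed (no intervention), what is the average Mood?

-1.5

Observing Focus=-2 restricts to units where Focus's equation naturally yields -2: Study ∈ {3, 0}. In that subpopulation Mood = 0, -3, mean -1.5.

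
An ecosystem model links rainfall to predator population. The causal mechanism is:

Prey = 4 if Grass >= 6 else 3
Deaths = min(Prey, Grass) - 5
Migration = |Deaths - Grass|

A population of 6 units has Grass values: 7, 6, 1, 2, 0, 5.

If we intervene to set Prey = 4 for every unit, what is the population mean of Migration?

Under do(Prey=4), Prey's equation is replaced by Prey=4 for every unit. Per-unit Migration: 8, 7, 5, 5, 5, 6. Mean = 6.

6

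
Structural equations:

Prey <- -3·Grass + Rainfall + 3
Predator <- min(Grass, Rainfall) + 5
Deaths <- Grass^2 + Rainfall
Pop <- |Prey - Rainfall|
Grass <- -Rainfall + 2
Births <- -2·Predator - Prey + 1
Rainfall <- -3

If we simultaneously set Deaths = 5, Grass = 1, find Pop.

0

Setting Deaths = 5, Grass = 1 by intervention discards those variables' equations.
Prey = -3·Grass + Rainfall + 3  [with Grass=1, Rainfall=-3]  = -3
Pop = |Prey - Rainfall|  [with Prey=-3, Rainfall=-3]  = 0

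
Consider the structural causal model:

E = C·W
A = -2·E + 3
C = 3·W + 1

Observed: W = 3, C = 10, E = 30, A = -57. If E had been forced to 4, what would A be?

-5

The intervention breaks the incoming arrows to E: E = C·W no longer applies, and E = 4.
A = -2·E + 3  [with E=4]  = -5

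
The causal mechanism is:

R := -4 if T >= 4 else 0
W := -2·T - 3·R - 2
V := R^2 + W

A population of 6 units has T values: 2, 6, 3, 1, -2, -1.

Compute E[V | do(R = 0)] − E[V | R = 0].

Every unit gets R=0 under the intervention. V values become -6, -14, -8, -4, 2, 0; E[V|do(R=0)] = -5.
E[V|R=0] averages over only the 5 units with R=0 (T = 2, 3, 1, -2, -1): V = -6, -8, -4, 2, 0, mean -3.2.
Difference = -5 − (-3.2) = -1.8.

-1.8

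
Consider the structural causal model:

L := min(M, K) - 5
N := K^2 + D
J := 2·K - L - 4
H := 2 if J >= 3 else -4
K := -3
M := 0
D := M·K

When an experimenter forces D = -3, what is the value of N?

The intervention breaks the incoming arrows to D: D := M·K no longer applies, and D = -3.
N = K^2 + D  [with K=-3, D=-3]  = 6

6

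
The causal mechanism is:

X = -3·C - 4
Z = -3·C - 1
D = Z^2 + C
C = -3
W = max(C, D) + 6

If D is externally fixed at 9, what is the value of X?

5

do(D=9) replaces the equation D = Z^2 + C with the constant D = 9.
X is not downstream of the intervention, so its value is determined by the original equations.
X = -3·C - 4  [with C=-3]  = 5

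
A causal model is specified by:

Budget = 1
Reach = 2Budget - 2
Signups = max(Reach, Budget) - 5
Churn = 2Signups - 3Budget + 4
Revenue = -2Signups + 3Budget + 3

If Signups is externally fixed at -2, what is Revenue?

10

do(Signups=-2) replaces the equation Signups = max(Reach, Budget) - 5 with the constant Signups = -2.
Revenue = -2Signups + 3Budget + 3  [with Signups=-2, Budget=1]  = 10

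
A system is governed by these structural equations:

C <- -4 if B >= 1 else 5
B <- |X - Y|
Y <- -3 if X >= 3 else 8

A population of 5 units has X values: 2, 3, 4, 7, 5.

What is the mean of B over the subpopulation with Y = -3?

7.75

Conditioning on Y=-3 selects the 4 unit(s) with X ∈ {3, 4, 7, 5}. Their B values: 6, 7, 10, 8. Mean = 7.75.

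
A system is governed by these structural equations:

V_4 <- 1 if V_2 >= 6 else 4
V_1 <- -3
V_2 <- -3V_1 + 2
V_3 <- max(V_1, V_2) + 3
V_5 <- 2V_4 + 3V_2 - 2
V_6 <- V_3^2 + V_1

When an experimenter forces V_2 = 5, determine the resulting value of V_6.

61

Under do(V_2=5), the mechanism V_2 <- -3V_1 + 2 is discarded; V_2 is fixed at 5.
V_3 = max(V_1, V_2) + 3  [with V_1=-3, V_2=5]  = 8
V_6 = V_3^2 + V_1  [with V_3=8, V_1=-3]  = 61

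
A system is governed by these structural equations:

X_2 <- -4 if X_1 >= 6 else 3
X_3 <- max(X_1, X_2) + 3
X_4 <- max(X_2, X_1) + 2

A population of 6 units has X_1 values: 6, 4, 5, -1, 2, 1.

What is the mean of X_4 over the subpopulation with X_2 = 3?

5.6

Conditioning on X_2=3 selects the 5 unit(s) with X_1 ∈ {4, 5, -1, 2, 1}. Their X_4 values: 6, 7, 5, 5, 5. Mean = 5.6.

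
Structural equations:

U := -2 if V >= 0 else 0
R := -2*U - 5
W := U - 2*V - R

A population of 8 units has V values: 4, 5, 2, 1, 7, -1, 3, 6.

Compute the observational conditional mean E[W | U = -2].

E[W|U=-2] averages over only the 7 units with U=-2 (V = 4, 5, 2, 1, 7, 3, 6): W = -9, -11, -5, -3, -15, -7, -13, mean -9.

-9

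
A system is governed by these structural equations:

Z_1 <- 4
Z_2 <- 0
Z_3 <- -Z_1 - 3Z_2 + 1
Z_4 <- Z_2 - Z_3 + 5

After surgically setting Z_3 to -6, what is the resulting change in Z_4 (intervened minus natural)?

3

The intervention breaks the incoming arrows to Z_3: Z_3 <- -Z_1 - 3Z_2 + 1 no longer applies, and Z_3 = -6.
Z_4 = Z_2 - Z_3 + 5  [with Z_2=0, Z_3=-6]  = 11
Without intervention: Z_3 = -Z_1 - 3Z_2 + 1  [with Z_1=4, Z_2=0]  = -3; Z_4 = Z_2 - Z_3 + 5  [with Z_2=0, Z_3=-3]  = 8.
Change = 11 − 8 = 3.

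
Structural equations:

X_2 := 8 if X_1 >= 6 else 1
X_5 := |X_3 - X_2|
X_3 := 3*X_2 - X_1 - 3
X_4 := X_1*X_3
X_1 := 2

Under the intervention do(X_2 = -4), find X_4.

Under do(X_2=-4), the mechanism X_2 := 8 if X_1 >= 6 else 1 is discarded; X_2 is fixed at -4.
X_3 = 3*X_2 - X_1 - 3  [with X_2=-4, X_1=2]  = -17
X_4 = X_1*X_3  [with X_1=2, X_3=-17]  = -34

-34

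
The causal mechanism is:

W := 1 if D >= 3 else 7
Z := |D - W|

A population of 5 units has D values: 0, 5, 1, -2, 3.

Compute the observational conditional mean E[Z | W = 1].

3

E[Z|W=1] averages over only the 2 units with W=1 (D = 5, 3): Z = 4, 2, mean 3.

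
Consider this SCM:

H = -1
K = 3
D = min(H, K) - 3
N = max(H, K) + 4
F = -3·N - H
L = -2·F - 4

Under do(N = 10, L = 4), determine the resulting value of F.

Setting N = 10, L = 4 by intervention discards those variables' equations.
F = -3·N - H  [with N=10, H=-1]  = -29

-29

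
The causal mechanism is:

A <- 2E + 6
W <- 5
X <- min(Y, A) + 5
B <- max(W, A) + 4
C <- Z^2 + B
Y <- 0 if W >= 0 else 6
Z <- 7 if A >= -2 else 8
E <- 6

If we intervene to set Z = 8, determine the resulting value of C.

Intervening sets Z = 8 and removes its equation (Z <- 7 if A >= -2 else 8).
A = 2E + 6  [with E=6]  = 18
B = max(W, A) + 4  [with W=5, A=18]  = 22
C = Z^2 + B  [with Z=8, B=22]  = 86

86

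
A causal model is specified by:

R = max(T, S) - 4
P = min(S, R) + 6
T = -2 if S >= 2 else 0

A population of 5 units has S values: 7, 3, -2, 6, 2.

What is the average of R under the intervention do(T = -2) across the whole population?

Every unit gets T=-2 under the intervention. R values become 3, -1, -6, 2, -2; E[R|do(T=-2)] = -0.8.

-0.8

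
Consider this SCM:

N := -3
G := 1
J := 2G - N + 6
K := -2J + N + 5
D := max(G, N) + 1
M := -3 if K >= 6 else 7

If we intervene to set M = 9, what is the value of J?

do(M=9) replaces the equation M := -3 if K >= 6 else 7 with the constant M = 9.
J is not downstream of the intervention, so its value is determined by the original equations.
J = 2G - N + 6  [with G=1, N=-3]  = 11

11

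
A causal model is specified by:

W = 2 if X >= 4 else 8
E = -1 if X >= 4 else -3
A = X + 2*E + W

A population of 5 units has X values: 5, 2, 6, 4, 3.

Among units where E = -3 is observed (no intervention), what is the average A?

E[A|E=-3] averages over only the 2 units with E=-3 (X = 2, 3): A = 4, 5, mean 4.5.

4.5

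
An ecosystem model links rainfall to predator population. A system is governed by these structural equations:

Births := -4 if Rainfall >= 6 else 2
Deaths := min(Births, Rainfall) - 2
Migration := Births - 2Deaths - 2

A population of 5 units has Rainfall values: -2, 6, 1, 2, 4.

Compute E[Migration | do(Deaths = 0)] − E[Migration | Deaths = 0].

The intervention sets Deaths=0 in all 5 units regardless of Rainfall. Recomputing Migration per unit gives 0, -6, 0, 0, 0; average -1.2.
Conditioning on Deaths=0 selects the 2 unit(s) with Rainfall ∈ {2, 4}. Their Migration values: 0, 0. Mean = 0.
Difference = -1.2 − 0 = -1.2.

-1.2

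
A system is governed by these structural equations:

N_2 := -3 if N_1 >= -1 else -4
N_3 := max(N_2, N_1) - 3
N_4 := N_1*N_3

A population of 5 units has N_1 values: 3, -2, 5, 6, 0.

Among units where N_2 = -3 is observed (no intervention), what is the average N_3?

Conditioning on N_2=-3 selects the 4 unit(s) with N_1 ∈ {3, 5, 6, 0}. Their N_3 values: 0, 2, 3, -3. Mean = 0.5.

0.5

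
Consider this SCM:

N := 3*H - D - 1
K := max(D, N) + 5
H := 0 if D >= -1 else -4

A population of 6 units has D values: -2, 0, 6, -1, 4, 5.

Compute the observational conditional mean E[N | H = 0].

-3.8

Observing H=0 restricts to units where H's equation naturally yields 0: D ∈ {0, 6, -1, 4, 5}. In that subpopulation N = -1, -7, 0, -5, -6, mean -3.8.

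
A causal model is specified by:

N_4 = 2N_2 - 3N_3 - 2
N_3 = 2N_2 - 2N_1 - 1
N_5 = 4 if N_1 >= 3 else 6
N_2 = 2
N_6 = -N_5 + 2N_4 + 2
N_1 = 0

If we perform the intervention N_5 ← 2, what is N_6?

The intervention breaks the incoming arrows to N_5: N_5 = 4 if N_1 >= 3 else 6 no longer applies, and N_5 = 2.
N_3 = 2N_2 - 2N_1 - 1  [with N_2=2, N_1=0]  = 3
N_4 = 2N_2 - 3N_3 - 2  [with N_2=2, N_3=3]  = -7
N_6 = -N_5 + 2N_4 + 2  [with N_5=2, N_4=-7]  = -14

-14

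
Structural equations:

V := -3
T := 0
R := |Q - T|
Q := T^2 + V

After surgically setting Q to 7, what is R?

7

The intervention breaks the incoming arrows to Q: Q := T^2 + V no longer applies, and Q = 7.
R = |Q - T|  [with Q=7, T=0]  = 7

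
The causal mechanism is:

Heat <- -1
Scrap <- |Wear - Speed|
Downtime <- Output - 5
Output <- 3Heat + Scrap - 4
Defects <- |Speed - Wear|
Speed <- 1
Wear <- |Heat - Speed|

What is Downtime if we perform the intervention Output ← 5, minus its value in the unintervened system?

11

Intervening sets Output = 5 and removes its equation (Output <- 3Heat + Scrap - 4).
Downtime = Output - 5  [with Output=5]  = 0
Without intervention: Wear = |Heat - Speed|  [with Heat=-1, Speed=1]  = 2; Scrap = |Wear - Speed|  [with Wear=2, Speed=1]  = 1; Output = 3Heat + Scrap - 4  [with Heat=-1, Scrap=1]  = -6; Downtime = Output - 5  [with Output=-6]  = -11.
Change = 0 − (-11) = 11.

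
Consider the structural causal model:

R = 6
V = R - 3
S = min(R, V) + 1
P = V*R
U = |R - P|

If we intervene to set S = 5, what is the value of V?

Under do(S=5), the mechanism S = min(R, V) + 1 is discarded; S is fixed at 5.
Since V is not a descendant of the intervened variable, it is unaffected.
V = R - 3  [with R=6]  = 3

3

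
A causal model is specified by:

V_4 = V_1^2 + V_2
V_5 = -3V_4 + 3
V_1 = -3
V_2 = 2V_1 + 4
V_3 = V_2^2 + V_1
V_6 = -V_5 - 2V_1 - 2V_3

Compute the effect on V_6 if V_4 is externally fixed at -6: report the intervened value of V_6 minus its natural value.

-39

Under do(V_4=-6), the mechanism V_4 = V_1^2 + V_2 is discarded; V_4 is fixed at -6.
V_2 = 2V_1 + 4  [with V_1=-3]  = -2
V_3 = V_2^2 + V_1  [with V_2=-2, V_1=-3]  = 1
V_5 = -3V_4 + 3  [with V_4=-6]  = 21
V_6 = -V_5 - 2V_1 - 2V_3  [with V_5=21, V_1=-3, V_3=1]  = -17
Without intervention: V_2 = 2V_1 + 4  [with V_1=-3]  = -2; V_3 = V_2^2 + V_1  [with V_2=-2, V_1=-3]  = 1; V_4 = V_1^2 + V_2  [with V_1=-3, V_2=-2]  = 7; V_5 = -3V_4 + 3  [with V_4=7]  = -18; V_6 = -V_5 - 2V_1 - 2V_3  [with V_5=-18, V_1=-3, V_3=1]  = 22.
Change = -17 − 22 = -39.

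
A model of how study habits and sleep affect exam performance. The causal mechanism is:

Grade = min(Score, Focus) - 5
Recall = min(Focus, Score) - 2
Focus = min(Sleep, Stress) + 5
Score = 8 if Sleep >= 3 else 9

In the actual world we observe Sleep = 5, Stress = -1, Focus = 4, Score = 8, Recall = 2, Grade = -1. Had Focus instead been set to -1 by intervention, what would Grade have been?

-6

The intervention breaks the incoming arrows to Focus: Focus = min(Sleep, Stress) + 5 no longer applies, and Focus = -1.
Score = 8 if Sleep >= 3 else 9  [with Sleep=5]  = 8
Grade = min(Score, Focus) - 5  [with Score=8, Focus=-1]  = -6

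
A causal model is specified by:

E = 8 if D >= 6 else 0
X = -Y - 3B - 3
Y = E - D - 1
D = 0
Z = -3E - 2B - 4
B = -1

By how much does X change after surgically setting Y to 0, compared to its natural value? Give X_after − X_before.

Under do(Y=0), the mechanism Y = E - D - 1 is discarded; Y is fixed at 0.
X = -Y - 3B - 3  [with Y=0, B=-1]  = 0
Without intervention: E = 8 if D >= 6 else 0  [with D=0]  = 0; Y = E - D - 1  [with E=0, D=0]  = -1; X = -Y - 3B - 3  [with Y=-1, B=-1]  = 1.
Change = 0 − 1 = -1.

-1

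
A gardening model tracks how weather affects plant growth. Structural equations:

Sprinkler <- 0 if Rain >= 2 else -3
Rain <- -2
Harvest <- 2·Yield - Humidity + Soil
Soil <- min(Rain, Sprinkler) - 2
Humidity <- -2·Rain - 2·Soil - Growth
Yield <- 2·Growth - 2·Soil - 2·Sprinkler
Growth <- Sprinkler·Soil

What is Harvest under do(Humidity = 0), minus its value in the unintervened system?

-1

Under do(Humidity=0), the mechanism Humidity <- -2·Rain - 2·Soil - Growth is discarded; Humidity is fixed at 0.
Sprinkler = 0 if Rain >= 2 else -3  [with Rain=-2]  = -3
Soil = min(Rain, Sprinkler) - 2  [with Rain=-2, Sprinkler=-3]  = -5
Growth = Sprinkler·Soil  [with Sprinkler=-3, Soil=-5]  = 15
Yield = 2·Growth - 2·Soil - 2·Sprinkler  [with Growth=15, Soil=-5, Sprinkler=-3]  = 46
Harvest = 2·Yield - Humidity + Soil  [with Yield=46, Humidity=0, Soil=-5]  = 87
Without intervention: Sprinkler = 0 if Rain >= 2 else -3  [with Rain=-2]  = -3; Soil = min(Rain, Sprinkler) - 2  [with Rain=-2, Sprinkler=-3]  = -5; Growth = Sprinkler·Soil  [with Sprinkler=-3, Soil=-5]  = 15; Humidity = -2·Rain - 2·Soil - Growth  [with Rain=-2, Soil=-5, Growth=15]  = -1; Yield = 2·Growth - 2·Soil - 2·Sprinkler  [with Growth=15, Soil=-5, Sprinkler=-3]  = 46; Harvest = 2·Yield - Humidity + Soil  [with Yield=46, Humidity=-1, Soil=-5]  = 88.
Change = 87 − 88 = -1.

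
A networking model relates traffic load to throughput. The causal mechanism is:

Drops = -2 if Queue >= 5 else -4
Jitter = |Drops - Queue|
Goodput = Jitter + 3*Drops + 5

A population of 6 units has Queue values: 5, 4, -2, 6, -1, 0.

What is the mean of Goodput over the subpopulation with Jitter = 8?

4

E[Goodput|Jitter=8] averages over only the 2 units with Jitter=8 (Queue = 4, 6): Goodput = 1, 7, mean 4.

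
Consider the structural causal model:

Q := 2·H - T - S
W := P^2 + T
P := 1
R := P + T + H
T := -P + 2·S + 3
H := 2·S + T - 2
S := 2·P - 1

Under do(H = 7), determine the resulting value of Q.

The intervention breaks the incoming arrows to H: H := 2·S + T - 2 no longer applies, and H = 7.
S = 2·P - 1  [with P=1]  = 1
T = -P + 2·S + 3  [with P=1, S=1]  = 4
Q = 2·H - T - S  [with H=7, T=4, S=1]  = 9

9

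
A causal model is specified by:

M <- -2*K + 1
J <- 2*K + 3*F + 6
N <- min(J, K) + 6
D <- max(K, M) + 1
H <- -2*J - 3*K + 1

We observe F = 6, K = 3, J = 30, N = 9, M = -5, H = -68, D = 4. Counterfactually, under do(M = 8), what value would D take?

9

Under do(M=8), the mechanism M <- -2*K + 1 is discarded; M is fixed at 8.
D = max(K, M) + 1  [with K=3, M=8]  = 9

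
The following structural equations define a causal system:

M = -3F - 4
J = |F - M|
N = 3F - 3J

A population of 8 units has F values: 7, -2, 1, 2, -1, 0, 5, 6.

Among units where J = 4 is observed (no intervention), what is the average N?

Observing J=4 restricts to units where J's equation naturally yields 4: F ∈ {-2, 0}. In that subpopulation N = -18, -12, mean -15.

-15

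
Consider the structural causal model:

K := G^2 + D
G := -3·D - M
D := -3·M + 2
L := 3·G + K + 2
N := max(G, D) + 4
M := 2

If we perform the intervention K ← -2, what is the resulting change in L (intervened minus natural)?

Under do(K=-2), the mechanism K := G^2 + D is discarded; K is fixed at -2.
D = -3·M + 2  [with M=2]  = -4
G = -3·D - M  [with D=-4, M=2]  = 10
L = 3·G + K + 2  [with G=10, K=-2]  = 30
Without intervention: D = -3·M + 2  [with M=2]  = -4; G = -3·D - M  [with D=-4, M=2]  = 10; K = G^2 + D  [with G=10, D=-4]  = 96; L = 3·G + K + 2  [with G=10, K=96]  = 128.
Change = 30 − 128 = -98.

-98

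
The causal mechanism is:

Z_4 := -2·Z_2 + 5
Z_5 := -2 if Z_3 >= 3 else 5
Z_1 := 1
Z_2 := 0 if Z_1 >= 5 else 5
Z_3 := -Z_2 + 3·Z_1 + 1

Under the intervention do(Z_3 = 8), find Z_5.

-2

do(Z_3=8) replaces the equation Z_3 := -Z_2 + 3·Z_1 + 1 with the constant Z_3 = 8.
Z_5 = -2 if Z_3 >= 3 else 5  [with Z_3=8]  = -2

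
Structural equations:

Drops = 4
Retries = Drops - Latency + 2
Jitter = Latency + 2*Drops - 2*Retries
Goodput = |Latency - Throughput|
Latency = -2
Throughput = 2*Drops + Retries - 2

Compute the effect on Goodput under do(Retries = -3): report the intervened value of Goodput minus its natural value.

-11

The intervention breaks the incoming arrows to Retries: Retries = Drops - Latency + 2 no longer applies, and Retries = -3.
Throughput = 2*Drops + Retries - 2  [with Drops=4, Retries=-3]  = 3
Goodput = |Latency - Throughput|  [with Latency=-2, Throughput=3]  = 5
Without intervention: Retries = Drops - Latency + 2  [with Drops=4, Latency=-2]  = 8; Throughput = 2*Drops + Retries - 2  [with Drops=4, Retries=8]  = 14; Goodput = |Latency - Throughput|  [with Latency=-2, Throughput=14]  = 16.
Change = 5 − 16 = -11.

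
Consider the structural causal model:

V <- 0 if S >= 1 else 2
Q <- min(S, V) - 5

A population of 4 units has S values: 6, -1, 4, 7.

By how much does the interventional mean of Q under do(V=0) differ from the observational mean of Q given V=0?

do(V=0) breaks V's dependence on S. With V=0 fixed, Q across the units is -5, -6, -5, -5, mean -5.25.
E[Q|V=0] averages over only the 3 units with V=0 (S = 6, 4, 7): Q = -5, -5, -5, mean -5.
Difference = -5.25 − (-5) = -0.25.

-0.25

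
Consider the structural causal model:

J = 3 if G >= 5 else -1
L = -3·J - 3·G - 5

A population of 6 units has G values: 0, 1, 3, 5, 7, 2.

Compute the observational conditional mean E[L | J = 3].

E[L|J=3] averages over only the 2 units with J=3 (G = 5, 7): L = -29, -35, mean -32.

-32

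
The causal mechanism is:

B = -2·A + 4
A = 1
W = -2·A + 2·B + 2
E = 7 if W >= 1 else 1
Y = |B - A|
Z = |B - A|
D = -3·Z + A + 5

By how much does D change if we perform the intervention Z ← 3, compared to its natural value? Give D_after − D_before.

The intervention breaks the incoming arrows to Z: Z = |B - A| no longer applies, and Z = 3.
D = -3·Z + A + 5  [with Z=3, A=1]  = -3
Without intervention: B = -2·A + 4  [with A=1]  = 2; Z = |B - A|  [with B=2, A=1]  = 1; D = -3·Z + A + 5  [with Z=1, A=1]  = 3.
Change = -3 − 3 = -6.

-6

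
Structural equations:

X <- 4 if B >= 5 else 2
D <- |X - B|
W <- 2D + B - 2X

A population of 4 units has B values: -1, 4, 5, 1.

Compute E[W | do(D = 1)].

-0.75

Every unit gets D=1 under the intervention. W values become -3, 2, -1, -1; E[W|do(D=1)] = -0.75.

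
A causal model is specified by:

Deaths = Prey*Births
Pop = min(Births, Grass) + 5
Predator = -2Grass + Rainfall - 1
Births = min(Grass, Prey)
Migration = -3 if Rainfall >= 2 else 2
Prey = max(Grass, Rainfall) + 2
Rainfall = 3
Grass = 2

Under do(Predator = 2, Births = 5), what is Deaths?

25

The joint intervention fixes Predator = 2, Births = 5, removing each variable's own equation.
Prey = max(Grass, Rainfall) + 2  [with Grass=2, Rainfall=3]  = 5
Deaths = Prey*Births  [with Prey=5, Births=5]  = 25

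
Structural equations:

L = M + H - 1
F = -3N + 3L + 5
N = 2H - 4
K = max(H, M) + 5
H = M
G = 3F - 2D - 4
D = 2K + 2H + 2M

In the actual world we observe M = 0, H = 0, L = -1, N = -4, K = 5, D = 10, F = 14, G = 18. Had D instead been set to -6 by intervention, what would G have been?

Intervening sets D = -6 and removes its equation (D = 2K + 2H + 2M).
H = M  [with M=0]  = 0
L = M + H - 1  [with M=0, H=0]  = -1
N = 2H - 4  [with H=0]  = -4
F = -3N + 3L + 5  [with N=-4, L=-1]  = 14
G = 3F - 2D - 4  [with F=14, D=-6]  = 50

50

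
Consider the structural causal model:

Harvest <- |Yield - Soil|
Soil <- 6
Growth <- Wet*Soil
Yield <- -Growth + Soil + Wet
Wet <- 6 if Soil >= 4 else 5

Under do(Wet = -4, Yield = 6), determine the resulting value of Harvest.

0

Setting Wet = -4, Yield = 6 by intervention discards those variables' equations.
Harvest = |Yield - Soil|  [with Yield=6, Soil=6]  = 0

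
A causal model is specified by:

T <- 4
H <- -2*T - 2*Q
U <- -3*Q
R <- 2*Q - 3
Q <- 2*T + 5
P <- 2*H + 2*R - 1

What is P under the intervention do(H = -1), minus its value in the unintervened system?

66

The intervention breaks the incoming arrows to H: H <- -2*T - 2*Q no longer applies, and H = -1.
Q = 2*T + 5  [with T=4]  = 13
R = 2*Q - 3  [with Q=13]  = 23
P = 2*H + 2*R - 1  [with H=-1, R=23]  = 43
Without intervention: Q = 2*T + 5  [with T=4]  = 13; H = -2*T - 2*Q  [with T=4, Q=13]  = -34; R = 2*Q - 3  [with Q=13]  = 23; P = 2*H + 2*R - 1  [with H=-34, R=23]  = -23.
Change = 43 − (-23) = 66.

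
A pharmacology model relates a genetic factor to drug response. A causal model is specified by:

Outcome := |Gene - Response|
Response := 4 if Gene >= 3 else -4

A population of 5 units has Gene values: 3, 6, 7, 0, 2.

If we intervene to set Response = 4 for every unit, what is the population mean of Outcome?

The intervention sets Response=4 in all 5 units regardless of Gene. Recomputing Outcome per unit gives 1, 2, 3, 4, 2; average 2.4.

2.4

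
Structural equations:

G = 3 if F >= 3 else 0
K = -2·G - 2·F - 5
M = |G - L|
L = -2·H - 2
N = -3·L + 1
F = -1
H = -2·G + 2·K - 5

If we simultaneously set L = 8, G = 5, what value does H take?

Setting L = 8, G = 5 by intervention discards those variables' equations.
K = -2·G - 2·F - 5  [with G=5, F=-1]  = -13
H = -2·G + 2·K - 5  [with G=5, K=-13]  = -41

-41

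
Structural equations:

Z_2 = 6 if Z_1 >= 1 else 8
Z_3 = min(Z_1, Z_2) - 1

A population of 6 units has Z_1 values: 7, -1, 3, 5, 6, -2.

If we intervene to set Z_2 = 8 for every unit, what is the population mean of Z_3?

2

Every unit gets Z_2=8 under the intervention. Z_3 values become 6, -2, 2, 4, 5, -3; E[Z_3|do(Z_2=8)] = 2.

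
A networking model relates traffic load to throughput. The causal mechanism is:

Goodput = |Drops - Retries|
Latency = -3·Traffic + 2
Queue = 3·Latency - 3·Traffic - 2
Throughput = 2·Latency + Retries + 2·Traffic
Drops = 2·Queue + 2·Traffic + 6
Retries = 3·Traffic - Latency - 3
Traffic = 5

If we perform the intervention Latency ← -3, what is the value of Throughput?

19

Under do(Latency=-3), the mechanism Latency = -3·Traffic + 2 is discarded; Latency is fixed at -3.
Retries = 3·Traffic - Latency - 3  [with Traffic=5, Latency=-3]  = 15
Throughput = 2·Latency + Retries + 2·Traffic  [with Latency=-3, Retries=15, Traffic=5]  = 19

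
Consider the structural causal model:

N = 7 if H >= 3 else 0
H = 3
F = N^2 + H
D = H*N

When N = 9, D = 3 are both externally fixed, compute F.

84

Setting N = 9, D = 3 by intervention discards those variables' equations.
F = N^2 + H  [with N=9, H=3]  = 84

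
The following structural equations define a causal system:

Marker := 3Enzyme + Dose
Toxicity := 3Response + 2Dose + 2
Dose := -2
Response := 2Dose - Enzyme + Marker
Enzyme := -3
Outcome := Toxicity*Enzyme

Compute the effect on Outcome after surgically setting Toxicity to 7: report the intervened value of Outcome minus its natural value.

-135

The intervention breaks the incoming arrows to Toxicity: Toxicity := 3Response + 2Dose + 2 no longer applies, and Toxicity = 7.
Outcome = Toxicity*Enzyme  [with Toxicity=7, Enzyme=-3]  = -21
Without intervention: Marker = 3Enzyme + Dose  [with Enzyme=-3, Dose=-2]  = -11; Response = 2Dose - Enzyme + Marker  [with Dose=-2, Enzyme=-3, Marker=-11]  = -12; Toxicity = 3Response + 2Dose + 2  [with Response=-12, Dose=-2]  = -38; Outcome = Toxicity*Enzyme  [with Toxicity=-38, Enzyme=-3]  = 114.
Change = -21 − 114 = -135.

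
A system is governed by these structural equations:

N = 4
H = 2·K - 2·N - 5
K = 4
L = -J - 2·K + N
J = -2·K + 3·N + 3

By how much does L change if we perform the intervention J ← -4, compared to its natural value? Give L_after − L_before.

11

The intervention breaks the incoming arrows to J: J = -2·K + 3·N + 3 no longer applies, and J = -4.
L = -J - 2·K + N  [with J=-4, K=4, N=4]  = 0
Without intervention: J = -2·K + 3·N + 3  [with K=4, N=4]  = 7; L = -J - 2·K + N  [with J=7, K=4, N=4]  = -11.
Change = 0 − (-11) = 11.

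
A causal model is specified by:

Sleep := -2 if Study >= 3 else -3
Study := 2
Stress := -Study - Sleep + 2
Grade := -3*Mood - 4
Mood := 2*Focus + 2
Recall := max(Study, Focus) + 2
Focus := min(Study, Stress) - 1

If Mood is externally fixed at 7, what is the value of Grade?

Under do(Mood=7), the mechanism Mood := 2*Focus + 2 is discarded; Mood is fixed at 7.
Grade = -3*Mood - 4  [with Mood=7]  = -25

-25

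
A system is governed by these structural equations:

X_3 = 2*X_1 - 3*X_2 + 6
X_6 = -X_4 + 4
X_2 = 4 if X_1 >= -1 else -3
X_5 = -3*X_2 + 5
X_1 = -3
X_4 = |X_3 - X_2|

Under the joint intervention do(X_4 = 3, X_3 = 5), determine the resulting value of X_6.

The joint intervention fixes X_4 = 3, X_3 = 5, removing each variable's own equation.
X_6 = -X_4 + 4  [with X_4=3]  = 1

1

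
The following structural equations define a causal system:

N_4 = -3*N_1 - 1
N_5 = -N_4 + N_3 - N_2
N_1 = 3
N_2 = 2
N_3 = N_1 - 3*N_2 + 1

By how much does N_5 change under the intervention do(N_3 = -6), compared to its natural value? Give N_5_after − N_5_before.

-4

do(N_3=-6) replaces the equation N_3 = N_1 - 3*N_2 + 1 with the constant N_3 = -6.
N_4 = -3*N_1 - 1  [with N_1=3]  = -10
N_5 = -N_4 + N_3 - N_2  [with N_4=-10, N_3=-6, N_2=2]  = 2
Without intervention: N_3 = N_1 - 3*N_2 + 1  [with N_1=3, N_2=2]  = -2; N_4 = -3*N_1 - 1  [with N_1=3]  = -10; N_5 = -N_4 + N_3 - N_2  [with N_4=-10, N_3=-2, N_2=2]  = 6.
Change = 2 − 6 = -4.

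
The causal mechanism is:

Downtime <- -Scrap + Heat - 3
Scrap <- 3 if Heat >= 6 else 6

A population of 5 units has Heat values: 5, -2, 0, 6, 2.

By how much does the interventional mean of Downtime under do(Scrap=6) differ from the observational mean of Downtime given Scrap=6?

Every unit gets Scrap=6 under the intervention. Downtime values become -4, -11, -9, -3, -7; E[Downtime|do(Scrap=6)] = -6.8.
Observing Scrap=6 restricts to units where Scrap's equation naturally yields 6: Heat ∈ {5, -2, 0, 2}. In that subpopulation Downtime = -4, -11, -9, -7, mean -7.75.
Difference = -6.8 − (-7.75) = 0.95.

0.95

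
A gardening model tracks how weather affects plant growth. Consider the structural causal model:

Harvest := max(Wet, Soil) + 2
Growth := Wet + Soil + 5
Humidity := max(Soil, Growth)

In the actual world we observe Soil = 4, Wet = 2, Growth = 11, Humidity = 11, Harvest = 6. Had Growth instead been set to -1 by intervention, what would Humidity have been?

4

The intervention breaks the incoming arrows to Growth: Growth := Wet + Soil + 5 no longer applies, and Growth = -1.
Humidity = max(Soil, Growth)  [with Soil=4, Growth=-1]  = 4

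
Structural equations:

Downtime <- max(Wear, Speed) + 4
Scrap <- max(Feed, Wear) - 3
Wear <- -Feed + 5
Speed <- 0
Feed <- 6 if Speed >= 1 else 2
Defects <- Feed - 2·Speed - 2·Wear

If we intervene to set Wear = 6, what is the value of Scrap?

do(Wear=6) replaces the equation Wear <- -Feed + 5 with the constant Wear = 6.
Feed = 6 if Speed >= 1 else 2  [with Speed=0]  = 2
Scrap = max(Feed, Wear) - 3  [with Feed=2, Wear=6]  = 3

3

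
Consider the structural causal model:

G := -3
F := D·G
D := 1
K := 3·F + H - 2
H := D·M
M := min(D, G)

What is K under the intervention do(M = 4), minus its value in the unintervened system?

7

The intervention breaks the incoming arrows to M: M := min(D, G) no longer applies, and M = 4.
F = D·G  [with D=1, G=-3]  = -3
H = D·M  [with D=1, M=4]  = 4
K = 3·F + H - 2  [with F=-3, H=4]  = -7
Without intervention: M = min(D, G)  [with D=1, G=-3]  = -3; F = D·G  [with D=1, G=-3]  = -3; H = D·M  [with D=1, M=-3]  = -3; K = 3·F + H - 2  [with F=-3, H=-3]  = -14.
Change = -7 − (-14) = 7.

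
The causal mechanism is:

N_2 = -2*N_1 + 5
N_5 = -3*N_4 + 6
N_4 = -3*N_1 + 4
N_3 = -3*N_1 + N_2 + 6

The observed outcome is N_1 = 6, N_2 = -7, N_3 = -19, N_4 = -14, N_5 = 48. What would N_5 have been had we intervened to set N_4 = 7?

-15

Intervening sets N_4 = 7 and removes its equation (N_4 = -3*N_1 + 4).
N_5 = -3*N_4 + 6  [with N_4=7]  = -15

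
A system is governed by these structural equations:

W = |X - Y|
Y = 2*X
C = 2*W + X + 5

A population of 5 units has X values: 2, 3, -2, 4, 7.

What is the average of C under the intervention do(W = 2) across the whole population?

Every unit gets W=2 under the intervention. C values become 11, 12, 7, 13, 16; E[C|do(W=2)] = 11.8.

11.8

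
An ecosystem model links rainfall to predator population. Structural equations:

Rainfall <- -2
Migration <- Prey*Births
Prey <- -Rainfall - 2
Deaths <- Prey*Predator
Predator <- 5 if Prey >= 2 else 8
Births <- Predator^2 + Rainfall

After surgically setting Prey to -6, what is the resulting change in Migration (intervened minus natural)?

-372

Under do(Prey=-6), the mechanism Prey <- -Rainfall - 2 is discarded; Prey is fixed at -6.
Predator = 5 if Prey >= 2 else 8  [with Prey=-6]  = 8
Births = Predator^2 + Rainfall  [with Predator=8, Rainfall=-2]  = 62
Migration = Prey*Births  [with Prey=-6, Births=62]  = -372
Without intervention: Prey = -Rainfall - 2  [with Rainfall=-2]  = 0; Predator = 5 if Prey >= 2 else 8  [with Prey=0]  = 8; Births = Predator^2 + Rainfall  [with Predator=8, Rainfall=-2]  = 62; Migration = Prey*Births  [with Prey=0, Births=62]  = 0.
Change = -372 − 0 = -372.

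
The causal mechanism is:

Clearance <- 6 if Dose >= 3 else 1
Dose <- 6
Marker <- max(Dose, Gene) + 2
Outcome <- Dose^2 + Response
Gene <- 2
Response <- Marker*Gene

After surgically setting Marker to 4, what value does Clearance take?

do(Marker=4) replaces the equation Marker <- max(Dose, Gene) + 2 with the constant Marker = 4.
Clearance is not downstream of the intervention, so its value is determined by the original equations.
Clearance = 6 if Dose >= 3 else 1  [with Dose=6]  = 6

6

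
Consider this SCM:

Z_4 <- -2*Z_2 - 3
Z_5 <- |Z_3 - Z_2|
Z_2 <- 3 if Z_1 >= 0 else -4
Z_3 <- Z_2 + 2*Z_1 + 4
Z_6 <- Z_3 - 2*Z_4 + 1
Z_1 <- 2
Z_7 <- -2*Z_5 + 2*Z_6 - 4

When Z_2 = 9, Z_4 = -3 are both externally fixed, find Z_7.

28

Setting Z_2 = 9, Z_4 = -3 by intervention discards those variables' equations.
Z_3 = Z_2 + 2*Z_1 + 4  [with Z_2=9, Z_1=2]  = 17
Z_5 = |Z_3 - Z_2|  [with Z_3=17, Z_2=9]  = 8
Z_6 = Z_3 - 2*Z_4 + 1  [with Z_3=17, Z_4=-3]  = 24
Z_7 = -2*Z_5 + 2*Z_6 - 4  [with Z_5=8, Z_6=24]  = 28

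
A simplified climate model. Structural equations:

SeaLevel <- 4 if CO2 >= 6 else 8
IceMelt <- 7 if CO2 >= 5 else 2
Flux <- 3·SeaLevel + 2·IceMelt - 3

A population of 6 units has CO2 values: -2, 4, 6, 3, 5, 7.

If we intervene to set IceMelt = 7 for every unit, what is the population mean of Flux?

The intervention sets IceMelt=7 in all 6 units regardless of CO2. Recomputing Flux per unit gives 35, 35, 23, 35, 35, 23; average 31.

31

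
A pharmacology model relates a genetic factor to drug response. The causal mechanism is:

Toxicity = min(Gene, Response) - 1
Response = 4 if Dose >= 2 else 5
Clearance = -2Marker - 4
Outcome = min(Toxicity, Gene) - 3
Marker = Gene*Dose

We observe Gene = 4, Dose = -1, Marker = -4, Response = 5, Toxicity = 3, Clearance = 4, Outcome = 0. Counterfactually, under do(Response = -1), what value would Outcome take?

-5

The intervention breaks the incoming arrows to Response: Response = 4 if Dose >= 2 else 5 no longer applies, and Response = -1.
Toxicity = min(Gene, Response) - 1  [with Gene=4, Response=-1]  = -2
Outcome = min(Toxicity, Gene) - 3  [with Toxicity=-2, Gene=4]  = -5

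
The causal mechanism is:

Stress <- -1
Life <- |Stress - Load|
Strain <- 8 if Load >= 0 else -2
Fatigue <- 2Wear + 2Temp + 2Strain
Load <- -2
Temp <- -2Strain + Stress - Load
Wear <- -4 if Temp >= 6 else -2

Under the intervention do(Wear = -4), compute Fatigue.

The intervention breaks the incoming arrows to Wear: Wear <- -4 if Temp >= 6 else -2 no longer applies, and Wear = -4.
Strain = 8 if Load >= 0 else -2  [with Load=-2]  = -2
Temp = -2Strain + Stress - Load  [with Strain=-2, Stress=-1, Load=-2]  = 5
Fatigue = 2Wear + 2Temp + 2Strain  [with Wear=-4, Temp=5, Strain=-2]  = -2

-2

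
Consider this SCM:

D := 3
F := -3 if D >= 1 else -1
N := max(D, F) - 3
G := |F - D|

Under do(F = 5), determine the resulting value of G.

2

The intervention breaks the incoming arrows to F: F := -3 if D >= 1 else -1 no longer applies, and F = 5.
G = |F - D|  [with F=5, D=3]  = 2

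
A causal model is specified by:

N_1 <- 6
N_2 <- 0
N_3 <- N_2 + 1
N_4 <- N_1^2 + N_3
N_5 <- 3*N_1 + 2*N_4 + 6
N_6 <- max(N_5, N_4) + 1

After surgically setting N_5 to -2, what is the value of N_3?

1

do(N_5=-2) replaces the equation N_5 <- 3*N_1 + 2*N_4 + 6 with the constant N_5 = -2.
N_3 is not downstream of the intervention, so its value is determined by the original equations.
N_3 = N_2 + 1  [with N_2=0]  = 1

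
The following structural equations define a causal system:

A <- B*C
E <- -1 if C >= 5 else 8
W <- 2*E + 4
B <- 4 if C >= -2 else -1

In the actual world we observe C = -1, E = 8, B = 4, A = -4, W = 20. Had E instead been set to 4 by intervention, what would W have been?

12

do(E=4) replaces the equation E <- -1 if C >= 5 else 8 with the constant E = 4.
W = 2*E + 4  [with E=4]  = 12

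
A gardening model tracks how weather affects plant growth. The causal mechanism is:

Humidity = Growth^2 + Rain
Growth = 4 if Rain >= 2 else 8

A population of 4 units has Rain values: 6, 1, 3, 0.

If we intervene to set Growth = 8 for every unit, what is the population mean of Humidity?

do(Growth=8) breaks Growth's dependence on Rain. With Growth=8 fixed, Humidity across the units is 70, 65, 67, 64, mean 66.5.

66.5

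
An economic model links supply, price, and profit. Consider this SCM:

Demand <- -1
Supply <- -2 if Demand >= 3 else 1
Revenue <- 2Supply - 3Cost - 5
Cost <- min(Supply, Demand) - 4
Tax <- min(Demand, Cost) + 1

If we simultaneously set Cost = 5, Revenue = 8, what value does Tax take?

0

Setting Cost = 5, Revenue = 8 by intervention discards those variables' equations.
Tax = min(Demand, Cost) + 1  [with Demand=-1, Cost=5]  = 0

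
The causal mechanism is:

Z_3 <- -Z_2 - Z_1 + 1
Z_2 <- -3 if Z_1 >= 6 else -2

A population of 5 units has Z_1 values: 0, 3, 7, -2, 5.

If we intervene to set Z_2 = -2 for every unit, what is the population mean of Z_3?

0.4

do(Z_2=-2) breaks Z_2's dependence on Z_1. With Z_2=-2 fixed, Z_3 across the units is 3, 0, -4, 5, -2, mean 0.4.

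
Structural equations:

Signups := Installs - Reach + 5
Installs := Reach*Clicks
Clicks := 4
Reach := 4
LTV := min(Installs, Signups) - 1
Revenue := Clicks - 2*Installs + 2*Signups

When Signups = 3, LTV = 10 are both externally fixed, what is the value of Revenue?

Setting Signups = 3, LTV = 10 by intervention discards those variables' equations.
Installs = Reach*Clicks  [with Reach=4, Clicks=4]  = 16
Revenue = Clicks - 2*Installs + 2*Signups  [with Clicks=4, Installs=16, Signups=3]  = -22

-22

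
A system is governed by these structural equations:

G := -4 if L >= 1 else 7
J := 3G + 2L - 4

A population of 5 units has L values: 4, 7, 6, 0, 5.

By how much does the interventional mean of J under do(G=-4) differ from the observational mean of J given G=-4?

-2.2

The intervention sets G=-4 in all 5 units regardless of L. Recomputing J per unit gives -8, -2, -4, -16, -6; average -7.2.
Conditioning on G=-4 selects the 4 unit(s) with L ∈ {4, 7, 6, 5}. Their J values: -8, -2, -4, -6. Mean = -5.
Difference = -7.2 − (-5) = -2.2.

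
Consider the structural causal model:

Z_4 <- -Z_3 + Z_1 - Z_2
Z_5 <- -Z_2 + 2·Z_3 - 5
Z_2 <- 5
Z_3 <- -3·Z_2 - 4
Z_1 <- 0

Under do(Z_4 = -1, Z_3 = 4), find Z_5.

-2

The joint intervention fixes Z_4 = -1, Z_3 = 4, removing each variable's own equation.
Z_5 = -Z_2 + 2·Z_3 - 5  [with Z_2=5, Z_3=4]  = -2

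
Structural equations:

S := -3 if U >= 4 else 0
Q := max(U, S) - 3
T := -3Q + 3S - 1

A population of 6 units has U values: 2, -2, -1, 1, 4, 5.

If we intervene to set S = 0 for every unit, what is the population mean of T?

Under do(S=0), S's equation is replaced by S=0 for every unit. Per-unit T: 2, 8, 8, 5, -4, -7. Mean = 2.

2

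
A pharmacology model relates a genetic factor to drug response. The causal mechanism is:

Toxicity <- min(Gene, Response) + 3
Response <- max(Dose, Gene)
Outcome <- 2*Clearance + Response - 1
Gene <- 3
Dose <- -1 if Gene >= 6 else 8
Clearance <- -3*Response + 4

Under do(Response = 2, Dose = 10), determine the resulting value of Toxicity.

5

The joint intervention fixes Response = 2, Dose = 10, removing each variable's own equation.
Toxicity = min(Gene, Response) + 3  [with Gene=3, Response=2]  = 5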